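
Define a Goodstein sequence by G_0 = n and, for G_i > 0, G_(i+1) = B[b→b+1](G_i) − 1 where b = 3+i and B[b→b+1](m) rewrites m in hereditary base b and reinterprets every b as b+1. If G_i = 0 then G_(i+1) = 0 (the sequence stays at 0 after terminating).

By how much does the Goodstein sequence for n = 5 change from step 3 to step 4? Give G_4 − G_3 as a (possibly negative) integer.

i=0: 5 = 3 + 2 (b=3); 3→4: 4 + 2 = 6; 6−1 = 5
i=1: 5 = 4 + 1 (b=4); 4→5: 5 + 1 = 6; 6−1 = 5
i=2: 5 = 5 (b=5); 5→6: 6 = 6; 6−1 = 5
i=3: 5 = 5 (b=6); 6→7: 5 = 5; 5−1 = 4

-1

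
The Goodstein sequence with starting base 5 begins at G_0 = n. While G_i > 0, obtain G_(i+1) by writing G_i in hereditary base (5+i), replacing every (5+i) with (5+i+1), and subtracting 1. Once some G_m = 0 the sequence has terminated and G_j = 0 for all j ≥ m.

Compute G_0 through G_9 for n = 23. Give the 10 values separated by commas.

G_0=23  [base 5] 4·5 + 3  →[5↦6]→  4·6 + 3 = 27  −1 ⇒ G_1=26
G_1=26  [base 6] 4·6 + 2  →[6↦7]→  4·7 + 2 = 30  −1 ⇒ G_2=29
G_2=29  [base 7] 4·7 + 1  →[7↦8]→  4·8 + 1 = 33  −1 ⇒ G_3=32
G_3=32  [base 8] 4·8  →[8↦9]→  4·9 = 36  −1 ⇒ G_4=35
G_4=35  [base 9] 3·9 + 8  →[9↦10]→  3·10 + 8 = 38  −1 ⇒ G_5=37
G_5=37  [base 10] 3·10 + 7  →[10↦11]→  3·11 + 7 = 40  −1 ⇒ G_6=39
G_6=39  [base 11] 3·11 + 6  →[11↦12]→  3·12 + 6 = 42  −1 ⇒ G_7=41
G_7=41  [base 12] 3·12 + 5  →[12↦13]→  3·13 + 5 = 44  −1 ⇒ G_8=43
G_8=43  [base 13] 3·13 + 4  →[13↦14]→  3·14 + 4 = 46  −1 ⇒ G_9=45

23, 26, 29, 32, 35, 37, 39, 41, 43, 45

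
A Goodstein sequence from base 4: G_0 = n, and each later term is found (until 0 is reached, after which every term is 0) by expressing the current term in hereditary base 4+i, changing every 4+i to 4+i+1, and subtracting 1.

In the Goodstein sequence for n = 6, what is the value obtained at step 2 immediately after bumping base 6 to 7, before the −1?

(0) 6|_4 = 4 + 2 ↦ 5 + 2|_5 = 7 ⇒ 6
(1) 6|_5 = 5 + 1 ↦ 6 + 1|_6 = 7 ⇒ 6
(2) 6|_6 = 6 ↦ 7|_7 = 7 ⇒ 6

7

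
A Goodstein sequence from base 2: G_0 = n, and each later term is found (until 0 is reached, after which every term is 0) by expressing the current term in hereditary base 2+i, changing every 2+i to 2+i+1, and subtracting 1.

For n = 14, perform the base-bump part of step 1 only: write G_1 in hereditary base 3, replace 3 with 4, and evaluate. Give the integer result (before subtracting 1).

14 —HB2→ 2^(2 + 1) + 2^2 + 2 —bump→ 3^(3 + 1) + 3^3 + 3 = 111 —(−1)→ 110
110 —HB3→ 3^(3 + 1) + 3^3 + 2 —bump→ 4^(4 + 1) + 4^4 + 2 = 1282 —(−1)→ 1281

1282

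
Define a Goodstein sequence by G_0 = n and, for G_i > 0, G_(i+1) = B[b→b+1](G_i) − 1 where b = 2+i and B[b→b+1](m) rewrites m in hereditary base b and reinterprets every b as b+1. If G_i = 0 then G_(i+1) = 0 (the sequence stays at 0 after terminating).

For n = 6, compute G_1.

6 —HB2→ 2^2 + 2 —bump→ 3^3 + 3 = 30 —(−1)→ 29
29 —HB3→ 3^3 + 2 —bump→ 4^4 + 2 = 258 —(−1)→ 257

29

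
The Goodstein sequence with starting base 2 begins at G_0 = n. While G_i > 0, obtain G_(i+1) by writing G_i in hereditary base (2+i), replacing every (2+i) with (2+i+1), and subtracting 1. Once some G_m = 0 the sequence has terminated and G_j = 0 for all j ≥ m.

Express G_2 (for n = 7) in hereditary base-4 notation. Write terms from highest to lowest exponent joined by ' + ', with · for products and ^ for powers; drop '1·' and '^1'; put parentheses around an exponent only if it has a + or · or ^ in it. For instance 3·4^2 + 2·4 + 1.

G_0=7  [base 2] 2^2 + 2 + 1  →[2↦3]→  3^3 + 3 + 1 = 31  −1 ⇒ G_1=30
G_1=30  [base 3] 3^3 + 3  →[3↦4]→  4^4 + 4 = 260  −1 ⇒ G_2=259
G_2=259  [base 4] 4^4 + 3  →[4↦5]→  5^5 + 3 = 3128  −1 ⇒ G_3=3127

4^4 + 3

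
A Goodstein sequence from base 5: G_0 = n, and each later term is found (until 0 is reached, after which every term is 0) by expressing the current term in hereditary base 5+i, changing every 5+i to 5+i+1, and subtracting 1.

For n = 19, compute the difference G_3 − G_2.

i=0: 19 = 3·5 + 4 (b=5); 5→6: 3·6 + 4 = 22; 22−1 = 21
i=1: 21 = 3·6 + 3 (b=6); 6→7: 3·7 + 3 = 24; 24−1 = 23
i=2: 23 = 3·7 + 2 (b=7); 7→8: 3·8 + 2 = 26; 26−1 = 25

2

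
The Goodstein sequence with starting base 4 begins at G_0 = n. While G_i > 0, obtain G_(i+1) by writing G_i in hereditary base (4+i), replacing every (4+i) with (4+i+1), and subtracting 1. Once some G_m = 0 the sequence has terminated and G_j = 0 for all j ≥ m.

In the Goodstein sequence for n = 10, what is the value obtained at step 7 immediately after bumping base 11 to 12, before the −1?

14

10 —HB4→ 2·4 + 2 —bump→ 2·5 + 2 = 12 —(−1)→ 11
11 —HB5→ 2·5 + 1 —bump→ 2·6 + 1 = 13 —(−1)→ 12
12 —HB6→ 2·6 —bump→ 2·7 = 14 —(−1)→ 13
13 —HB7→ 7 + 6 —bump→ 8 + 6 = 14 —(−1)→ 13
13 —HB8→ 8 + 5 —bump→ 9 + 5 = 14 —(−1)→ 13
13 —HB9→ 9 + 4 —bump→ 10 + 4 = 14 —(−1)→ 13
13 —HB10→ 10 + 3 —bump→ 11 + 3 = 14 —(−1)→ 13
13 —HB11→ 11 + 2 —bump→ 12 + 2 = 14 —(−1)→ 13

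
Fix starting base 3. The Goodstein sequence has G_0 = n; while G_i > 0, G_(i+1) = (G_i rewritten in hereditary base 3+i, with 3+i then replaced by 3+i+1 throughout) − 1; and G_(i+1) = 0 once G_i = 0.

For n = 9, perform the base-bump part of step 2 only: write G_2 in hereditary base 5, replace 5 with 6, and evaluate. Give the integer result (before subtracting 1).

20

step 0: 9 = 3^2; sub 4 for 3: 4^2; = 16; G_1 = 16−1 = 15
step 1: 15 = 3·4 + 3; sub 5 for 4: 3·5 + 3; = 18; G_2 = 18−1 = 17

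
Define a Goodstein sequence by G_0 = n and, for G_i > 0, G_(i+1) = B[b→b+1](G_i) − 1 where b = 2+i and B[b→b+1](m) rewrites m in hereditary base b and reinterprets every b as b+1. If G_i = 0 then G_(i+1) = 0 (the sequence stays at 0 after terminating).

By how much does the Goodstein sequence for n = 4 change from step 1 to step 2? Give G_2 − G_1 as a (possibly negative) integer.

15

G_0=4  [base 2] 2^2  →[2↦3]→  3^3 = 27  −1 ⇒ G_1=26
G_1=26  [base 3] 2·3^2 + 2·3 + 2  →[3↦4]→  2·4^2 + 2·4 + 2 = 42  −1 ⇒ G_2=41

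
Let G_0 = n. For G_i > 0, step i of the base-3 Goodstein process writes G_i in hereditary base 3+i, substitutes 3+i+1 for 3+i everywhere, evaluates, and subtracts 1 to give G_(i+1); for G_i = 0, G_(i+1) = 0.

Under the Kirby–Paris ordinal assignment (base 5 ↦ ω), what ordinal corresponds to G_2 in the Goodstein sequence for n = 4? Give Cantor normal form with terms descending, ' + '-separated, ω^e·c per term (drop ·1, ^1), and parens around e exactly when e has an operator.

(0) 4|_3 = 3 + 1 ↦ 4 + 1|_4 = 5 ⇒ 4
(1) 4|_4 = 4 ↦ 5|_5 = 5 ⇒ 4

4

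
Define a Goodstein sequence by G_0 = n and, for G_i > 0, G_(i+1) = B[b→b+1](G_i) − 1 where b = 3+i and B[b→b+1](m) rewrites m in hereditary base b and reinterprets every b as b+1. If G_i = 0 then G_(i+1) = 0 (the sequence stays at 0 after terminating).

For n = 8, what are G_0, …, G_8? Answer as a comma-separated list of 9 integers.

8, 9, 10, 11, 11, 11, 11, 11, 11

[0] 8 ≡ 2·3 + 2 (base 3). Lift 4: 10. −1: 9.
[1] 9 ≡ 2·4 + 1 (base 4). Lift 5: 11. −1: 10.
[2] 10 ≡ 2·5 (base 5). Lift 6: 12. −1: 11.
[3] 11 ≡ 6 + 5 (base 6). Lift 7: 12. −1: 11.
[4] 11 ≡ 7 + 4 (base 7). Lift 8: 12. −1: 11.
[5] 11 ≡ 8 + 3 (base 8). Lift 9: 12. −1: 11.
[6] 11 ≡ 9 + 2 (base 9). Lift 10: 12. −1: 11.
[7] 11 ≡ 10 + 1 (base 10). Lift 11: 12. −1: 11.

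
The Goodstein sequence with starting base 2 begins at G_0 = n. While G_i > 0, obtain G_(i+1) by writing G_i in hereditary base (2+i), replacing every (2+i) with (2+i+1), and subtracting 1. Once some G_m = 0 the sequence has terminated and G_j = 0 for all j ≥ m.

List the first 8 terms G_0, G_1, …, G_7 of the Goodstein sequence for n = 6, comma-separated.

6, 29, 257, 3125, 46655, 98039, 187243, 332147

step 0: 6 = 2^2 + 2; sub 3 for 2: 3^3 + 3; = 30; G_1 = 30−1 = 29
step 1: 29 = 3^3 + 2; sub 4 for 3: 4^4 + 2; = 258; G_2 = 258−1 = 257
step 2: 257 = 4^4 + 1; sub 5 for 4: 5^5 + 1; = 3126; G_3 = 3126−1 = 3125
step 3: 3125 = 5^5; sub 6 for 5: 6^6; = 46656; G_4 = 46656−1 = 46655
step 4: 46655 = 5·6^5 + 5·6^4 + 5·6^3 + 5·6^2 + 5·6 + 5; sub 7 for 6: 5·7^5 + 5·7^4 + 5·7^3 + 5·7^2 + 5·7 + 5; = 98040; G_5 = 98040−1 = 98039
step 5: 98039 = 5·7^5 + 5·7^4 + 5·7^3 + 5·7^2 + 5·7 + 4; sub 8 for 7: 5·8^5 + 5·8^4 + 5·8^3 + 5·8^2 + 5·8 + 4; = 187244; G_6 = 187244−1 = 187243
step 6: 187243 = 5·8^5 + 5·8^4 + 5·8^3 + 5·8^2 + 5·8 + 3; sub 9 for 8: 5·9^5 + 5·9^4 + 5·9^3 + 5·9^2 + 5·9 + 3; = 332148; G_7 = 332148−1 = 332147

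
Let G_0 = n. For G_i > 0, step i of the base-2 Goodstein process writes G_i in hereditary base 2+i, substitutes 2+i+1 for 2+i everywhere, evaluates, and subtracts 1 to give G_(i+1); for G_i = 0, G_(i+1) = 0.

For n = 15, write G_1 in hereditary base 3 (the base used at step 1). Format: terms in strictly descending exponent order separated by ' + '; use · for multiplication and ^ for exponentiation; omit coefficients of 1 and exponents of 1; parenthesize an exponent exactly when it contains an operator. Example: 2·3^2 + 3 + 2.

(0) 15|_2 = 2^(2 + 1) + 2^2 + 2 + 1 ↦ 3^(3 + 1) + 3^3 + 3 + 1|_3 = 112 ⇒ 111
(1) 111|_3 = 3^(3 + 1) + 3^3 + 3 ↦ 4^(4 + 1) + 4^4 + 4|_4 = 1284 ⇒ 1283

3^(3 + 1) + 3^3 + 3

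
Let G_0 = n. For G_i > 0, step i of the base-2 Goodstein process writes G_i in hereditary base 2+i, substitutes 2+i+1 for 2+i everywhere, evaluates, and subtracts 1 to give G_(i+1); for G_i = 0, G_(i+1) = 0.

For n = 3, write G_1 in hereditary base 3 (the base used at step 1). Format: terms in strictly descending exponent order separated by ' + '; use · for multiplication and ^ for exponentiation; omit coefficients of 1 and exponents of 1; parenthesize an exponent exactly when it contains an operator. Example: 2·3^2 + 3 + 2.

3

base 2: 3 = 2 + 1; at 3: 3 + 1 = 4; next = 3
base 3: 3 = 3; at 4: 4 = 4; next = 3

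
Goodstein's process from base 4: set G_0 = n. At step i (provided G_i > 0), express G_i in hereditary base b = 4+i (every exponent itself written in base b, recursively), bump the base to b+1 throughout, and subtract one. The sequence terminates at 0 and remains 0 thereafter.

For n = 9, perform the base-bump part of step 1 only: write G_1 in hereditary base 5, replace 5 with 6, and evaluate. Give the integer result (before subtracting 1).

12

(0) 9|_4 = 2·4 + 1 ↦ 2·5 + 1|_5 = 11 ⇒ 10
(1) 10|_5 = 2·5 ↦ 2·6|_6 = 12 ⇒ 11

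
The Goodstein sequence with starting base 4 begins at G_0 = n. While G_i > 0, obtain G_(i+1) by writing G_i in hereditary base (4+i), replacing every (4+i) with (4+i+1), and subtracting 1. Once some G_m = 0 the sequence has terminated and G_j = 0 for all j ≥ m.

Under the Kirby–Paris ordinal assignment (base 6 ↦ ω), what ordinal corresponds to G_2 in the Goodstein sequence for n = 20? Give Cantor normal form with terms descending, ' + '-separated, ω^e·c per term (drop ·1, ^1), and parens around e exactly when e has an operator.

ω^2 + 3

i=0: 20 = 4^2 + 4 (b=4); 4→5: 5^2 + 5 = 30; 30−1 = 29
i=1: 29 = 5^2 + 4 (b=5); 5→6: 6^2 + 4 = 40; 40−1 = 39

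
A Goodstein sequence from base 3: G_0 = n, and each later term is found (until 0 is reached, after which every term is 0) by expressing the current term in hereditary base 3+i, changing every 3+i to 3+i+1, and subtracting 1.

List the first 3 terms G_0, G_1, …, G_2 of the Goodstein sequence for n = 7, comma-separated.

base 3: 7 = 2·3 + 1; at 4: 2·4 + 1 = 9; next = 8
base 4: 8 = 2·4; at 5: 2·5 = 10; next = 9

7, 8, 9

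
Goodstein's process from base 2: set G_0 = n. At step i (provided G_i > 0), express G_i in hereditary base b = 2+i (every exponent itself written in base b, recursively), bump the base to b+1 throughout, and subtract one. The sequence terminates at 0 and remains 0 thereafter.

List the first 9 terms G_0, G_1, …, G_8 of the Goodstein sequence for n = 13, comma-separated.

13, 108, 1279, 16092, 280711, 5765998, 134219479, 3486786855, 100000003325

base 2: 13 = 2^(2 + 1) + 2^2 + 1; at 3: 3^(3 + 1) + 3^3 + 1 = 109; next = 108
base 3: 108 = 3^(3 + 1) + 3^3; at 4: 4^(4 + 1) + 4^4 = 1280; next = 1279
base 4: 1279 = 4^(4 + 1) + 3·4^3 + 3·4^2 + 3·4 + 3; at 5: 5^(5 + 1) + 3·5^3 + 3·5^2 + 3·5 + 3 = 16093; next = 16092
base 5: 16092 = 5^(5 + 1) + 3·5^3 + 3·5^2 + 3·5 + 2; at 6: 6^(6 + 1) + 3·6^3 + 3·6^2 + 3·6 + 2 = 280712; next = 280711
base 6: 280711 = 6^(6 + 1) + 3·6^3 + 3·6^2 + 3·6 + 1; at 7: 7^(7 + 1) + 3·7^3 + 3·7^2 + 3·7 + 1 = 5765999; next = 5765998
base 7: 5765998 = 7^(7 + 1) + 3·7^3 + 3·7^2 + 3·7; at 8: 8^(8 + 1) + 3·8^3 + 3·8^2 + 3·8 = 134219480; next = 134219479
base 8: 134219479 = 8^(8 + 1) + 3·8^3 + 3·8^2 + 2·8 + 7; at 9: 9^(9 + 1) + 3·9^3 + 3·9^2 + 2·9 + 7 = 3486786856; next = 3486786855
base 9: 3486786855 = 9^(9 + 1) + 3·9^3 + 3·9^2 + 2·9 + 6; at 10: 10^(10 + 1) + 3·10^3 + 3·10^2 + 2·10 + 6 = 100000003326; next = 100000003325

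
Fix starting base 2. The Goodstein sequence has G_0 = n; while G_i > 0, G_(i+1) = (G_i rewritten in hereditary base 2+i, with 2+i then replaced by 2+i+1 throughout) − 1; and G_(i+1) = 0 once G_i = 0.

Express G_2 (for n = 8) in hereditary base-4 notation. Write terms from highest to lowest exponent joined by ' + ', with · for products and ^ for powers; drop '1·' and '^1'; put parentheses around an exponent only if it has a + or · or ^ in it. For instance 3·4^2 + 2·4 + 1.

2·4^4 + 2·4^2 + 2·4 + 1

(0) 8|_2 = 2^(2 + 1) ↦ 3^(3 + 1)|_3 = 81 ⇒ 80
(1) 80|_3 = 2·3^3 + 2·3^2 + 2·3 + 2 ↦ 2·4^4 + 2·4^2 + 2·4 + 2|_4 = 554 ⇒ 553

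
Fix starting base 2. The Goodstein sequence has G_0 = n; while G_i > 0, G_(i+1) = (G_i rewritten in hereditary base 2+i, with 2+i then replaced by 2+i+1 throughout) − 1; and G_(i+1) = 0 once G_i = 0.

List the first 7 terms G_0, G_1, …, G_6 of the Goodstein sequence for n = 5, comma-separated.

5, 27, 255, 467, 775, 1197, 1751

(0) 5|_2 = 2^2 + 1 ↦ 3^3 + 1|_3 = 28 ⇒ 27
(1) 27|_3 = 3^3 ↦ 4^4|_4 = 256 ⇒ 255
(2) 255|_4 = 3·4^3 + 3·4^2 + 3·4 + 3 ↦ 3·5^3 + 3·5^2 + 3·5 + 3|_5 = 468 ⇒ 467
(3) 467|_5 = 3·5^3 + 3·5^2 + 3·5 + 2 ↦ 3·6^3 + 3·6^2 + 3·6 + 2|_6 = 776 ⇒ 775
(4) 775|_6 = 3·6^3 + 3·6^2 + 3·6 + 1 ↦ 3·7^3 + 3·7^2 + 3·7 + 1|_7 = 1198 ⇒ 1197
(5) 1197|_7 = 3·7^3 + 3·7^2 + 3·7 ↦ 3·8^3 + 3·8^2 + 3·8|_8 = 1752 ⇒ 1751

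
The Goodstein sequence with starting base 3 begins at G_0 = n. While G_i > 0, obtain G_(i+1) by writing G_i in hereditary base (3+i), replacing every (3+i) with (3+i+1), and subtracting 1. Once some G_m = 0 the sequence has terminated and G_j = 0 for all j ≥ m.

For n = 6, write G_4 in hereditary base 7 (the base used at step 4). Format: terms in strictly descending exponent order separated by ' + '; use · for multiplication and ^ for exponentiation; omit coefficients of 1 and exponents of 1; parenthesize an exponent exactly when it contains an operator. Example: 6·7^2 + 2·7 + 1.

7

G_0 = 6. HB_3(6) = 2·3. Bump = 8. G_1 = 7.
G_1 = 7. HB_4(7) = 4 + 3. Bump = 8. G_2 = 7.
G_2 = 7. HB_5(7) = 5 + 2. Bump = 8. G_3 = 7.
G_3 = 7. HB_6(7) = 6 + 1. Bump = 8. G_4 = 7.
G_4 = 7. HB_7(7) = 7. Bump = 8. G_5 = 7.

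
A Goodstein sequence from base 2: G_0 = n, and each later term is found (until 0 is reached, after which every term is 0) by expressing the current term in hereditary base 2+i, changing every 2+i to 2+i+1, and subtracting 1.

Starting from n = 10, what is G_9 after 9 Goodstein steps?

1426559238830

G_0=10  [base 2] 2^(2 + 1) + 2  →[2↦3]→  3^(3 + 1) + 3 = 84  −1 ⇒ G_1=83
G_1=83  [base 3] 3^(3 + 1) + 2  →[3↦4]→  4^(4 + 1) + 2 = 1026  −1 ⇒ G_2=1025
G_2=1025  [base 4] 4^(4 + 1) + 1  →[4↦5]→  5^(5 + 1) + 1 = 15626  −1 ⇒ G_3=15625
G_3=15625  [base 5] 5^(5 + 1)  →[5↦6]→  6^(6 + 1) = 279936  −1 ⇒ G_4=279935
G_4=279935  [base 6] 5·6^6 + 5·6^5 + 5·6^4 + 5·6^3 + 5·6^2 + 5·6 + 5  →[6↦7]→  5·7^7 + 5·7^5 + 5·7^4 + 5·7^3 + 5·7^2 + 5·7 + 5 = 4215755  −1 ⇒ G_5=4215754
G_5=4215754  [base 7] 5·7^7 + 5·7^5 + 5·7^4 + 5·7^3 + 5·7^2 + 5·7 + 4  →[7↦8]→  5·8^8 + 5·8^5 + 5·8^4 + 5·8^3 + 5·8^2 + 5·8 + 4 = 84073324  −1 ⇒ G_6=84073323
G_6=84073323  [base 8] 5·8^8 + 5·8^5 + 5·8^4 + 5·8^3 + 5·8^2 + 5·8 + 3  →[8↦9]→  5·9^9 + 5·9^5 + 5·9^4 + 5·9^3 + 5·9^2 + 5·9 + 3 = 1937434593  −1 ⇒ G_7=1937434592
G_7=1937434592  [base 9] 5·9^9 + 5·9^5 + 5·9^4 + 5·9^3 + 5·9^2 + 5·9 + 2  →[9↦10]→  5·10^10 + 5·10^5 + 5·10^4 + 5·10^3 + 5·10^2 + 5·10 + 2 = 50000555552  −1 ⇒ G_8=50000555551
G_8=50000555551  [base 10] 5·10^10 + 5·10^5 + 5·10^4 + 5·10^3 + 5·10^2 + 5·10 + 1  →[10↦11]→  5·11^11 + 5·11^5 + 5·11^4 + 5·11^3 + 5·11^2 + 5·11 + 1 = 1426559238831  −1 ⇒ G_9=1426559238830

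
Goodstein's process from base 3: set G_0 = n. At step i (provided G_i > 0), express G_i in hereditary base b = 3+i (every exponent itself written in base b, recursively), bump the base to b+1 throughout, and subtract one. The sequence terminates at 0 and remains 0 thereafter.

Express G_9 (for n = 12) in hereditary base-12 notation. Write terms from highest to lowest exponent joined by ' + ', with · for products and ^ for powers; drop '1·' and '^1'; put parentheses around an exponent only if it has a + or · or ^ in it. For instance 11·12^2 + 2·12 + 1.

base 3: 12 = 3^2 + 3; at 4: 4^2 + 4 = 20; next = 19
base 4: 19 = 4^2 + 3; at 5: 5^2 + 3 = 28; next = 27
base 5: 27 = 5^2 + 2; at 6: 6^2 + 2 = 38; next = 37
base 6: 37 = 6^2 + 1; at 7: 7^2 + 1 = 50; next = 49
base 7: 49 = 7^2; at 8: 8^2 = 64; next = 63
base 8: 63 = 7·8 + 7; at 9: 7·9 + 7 = 70; next = 69
base 9: 69 = 7·9 + 6; at 10: 7·10 + 6 = 76; next = 75
base 10: 75 = 7·10 + 5; at 11: 7·11 + 5 = 82; next = 81
base 11: 81 = 7·11 + 4; at 12: 7·12 + 4 = 88; next = 87

7·12 + 3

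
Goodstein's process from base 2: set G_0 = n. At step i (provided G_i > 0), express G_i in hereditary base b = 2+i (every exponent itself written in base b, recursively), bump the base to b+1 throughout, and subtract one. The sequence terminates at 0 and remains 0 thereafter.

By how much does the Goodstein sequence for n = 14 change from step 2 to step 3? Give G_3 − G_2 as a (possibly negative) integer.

17469

base 2: 14 = 2^(2 + 1) + 2^2 + 2; at 3: 3^(3 + 1) + 3^3 + 3 = 111; next = 110
base 3: 110 = 3^(3 + 1) + 3^3 + 2; at 4: 4^(4 + 1) + 4^4 + 2 = 1282; next = 1281
base 4: 1281 = 4^(4 + 1) + 4^4 + 1; at 5: 5^(5 + 1) + 5^5 + 1 = 18751; next = 18750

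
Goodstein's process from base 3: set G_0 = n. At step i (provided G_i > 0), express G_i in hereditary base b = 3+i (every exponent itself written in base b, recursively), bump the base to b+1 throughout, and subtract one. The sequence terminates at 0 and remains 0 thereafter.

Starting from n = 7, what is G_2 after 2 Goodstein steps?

9

[0] 7 ≡ 2·3 + 1 (base 3). Lift 4: 9. −1: 8.
[1] 8 ≡ 2·4 (base 4). Lift 5: 10. −1: 9.
[2] 9 ≡ 5 + 4 (base 5). Lift 6: 10. −1: 9.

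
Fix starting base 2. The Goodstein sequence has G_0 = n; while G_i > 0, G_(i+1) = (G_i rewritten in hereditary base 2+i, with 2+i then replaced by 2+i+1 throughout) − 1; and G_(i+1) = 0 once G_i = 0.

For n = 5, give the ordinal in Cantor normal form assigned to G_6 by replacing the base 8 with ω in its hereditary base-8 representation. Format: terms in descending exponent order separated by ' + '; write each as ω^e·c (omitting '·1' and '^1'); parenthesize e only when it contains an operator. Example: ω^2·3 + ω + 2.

i=0: 5 = 2^2 + 1 (b=2); 2→3: 3^3 + 1 = 28; 28−1 = 27
i=1: 27 = 3^3 (b=3); 3→4: 4^4 = 256; 256−1 = 255
i=2: 255 = 3·4^3 + 3·4^2 + 3·4 + 3 (b=4); 4→5: 3·5^3 + 3·5^2 + 3·5 + 3 = 468; 468−1 = 467
i=3: 467 = 3·5^3 + 3·5^2 + 3·5 + 2 (b=5); 5→6: 3·6^3 + 3·6^2 + 3·6 + 2 = 776; 776−1 = 775
i=4: 775 = 3·6^3 + 3·6^2 + 3·6 + 1 (b=6); 6→7: 3·7^3 + 3·7^2 + 3·7 + 1 = 1198; 1198−1 = 1197
i=5: 1197 = 3·7^3 + 3·7^2 + 3·7 (b=7); 7→8: 3·8^3 + 3·8^2 + 3·8 = 1752; 1752−1 = 1751
i=6: 1751 = 3·8^3 + 3·8^2 + 2·8 + 7 (b=8); 8→9: 3·9^3 + 3·9^2 + 2·9 + 7 = 2455; 2455−1 = 2454

ω^3·3 + ω^2·3 + ω·2 + 7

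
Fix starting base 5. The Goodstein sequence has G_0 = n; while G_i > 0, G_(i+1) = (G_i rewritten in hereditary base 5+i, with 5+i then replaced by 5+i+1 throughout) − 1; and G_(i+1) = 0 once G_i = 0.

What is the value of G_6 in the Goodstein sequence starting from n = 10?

i=0: 10 = 2·5 (b=5); 5→6: 2·6 = 12; 12−1 = 11
i=1: 11 = 6 + 5 (b=6); 6→7: 7 + 5 = 12; 12−1 = 11
i=2: 11 = 7 + 4 (b=7); 7→8: 8 + 4 = 12; 12−1 = 11
i=3: 11 = 8 + 3 (b=8); 8→9: 9 + 3 = 12; 12−1 = 11
i=4: 11 = 9 + 2 (b=9); 9→10: 10 + 2 = 12; 12−1 = 11
i=5: 11 = 10 + 1 (b=10); 10→11: 11 + 1 = 12; 12−1 = 11
i=6: 11 = 11 (b=11); 11→12: 12 = 12; 12−1 = 11

11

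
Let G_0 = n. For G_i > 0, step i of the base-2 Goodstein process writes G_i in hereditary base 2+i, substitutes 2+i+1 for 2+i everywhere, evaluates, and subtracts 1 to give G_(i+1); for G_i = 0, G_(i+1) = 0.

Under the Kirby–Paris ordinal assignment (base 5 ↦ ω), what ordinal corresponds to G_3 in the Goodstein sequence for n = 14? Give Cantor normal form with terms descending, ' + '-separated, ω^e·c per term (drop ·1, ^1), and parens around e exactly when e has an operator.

G_0 = 14. HB_2(14) = 2^(2 + 1) + 2^2 + 2. Bump = 111. G_1 = 110.
G_1 = 110. HB_3(110) = 3^(3 + 1) + 3^3 + 2. Bump = 1282. G_2 = 1281.
G_2 = 1281. HB_4(1281) = 4^(4 + 1) + 4^4 + 1. Bump = 18751. G_3 = 18750.
G_3 = 18750. HB_5(18750) = 5^(5 + 1) + 5^5. Bump = 326592. G_4 = 326591.

ω^(ω + 1) + ω^ω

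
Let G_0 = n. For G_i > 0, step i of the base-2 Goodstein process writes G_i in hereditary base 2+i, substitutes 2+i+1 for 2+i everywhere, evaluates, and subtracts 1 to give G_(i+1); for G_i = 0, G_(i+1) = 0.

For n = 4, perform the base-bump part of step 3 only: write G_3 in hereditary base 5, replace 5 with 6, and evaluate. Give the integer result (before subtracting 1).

G_0 = 4. HB_2(4) = 2^2. Bump = 27. G_1 = 26.
G_1 = 26. HB_3(26) = 2·3^2 + 2·3 + 2. Bump = 42. G_2 = 41.
G_2 = 41. HB_4(41) = 2·4^2 + 2·4 + 1. Bump = 61. G_3 = 60.
G_3 = 60. HB_5(60) = 2·5^2 + 2·5. Bump = 84. G_4 = 83.

84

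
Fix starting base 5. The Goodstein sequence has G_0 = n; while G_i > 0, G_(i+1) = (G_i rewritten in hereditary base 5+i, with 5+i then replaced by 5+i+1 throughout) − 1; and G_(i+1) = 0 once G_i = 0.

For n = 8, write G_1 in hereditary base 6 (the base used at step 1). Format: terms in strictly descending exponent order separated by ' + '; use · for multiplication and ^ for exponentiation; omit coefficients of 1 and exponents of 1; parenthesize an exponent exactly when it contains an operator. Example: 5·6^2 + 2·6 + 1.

6 + 2

base 5: 8 = 5 + 3; at 6: 6 + 3 = 9; next = 8
base 6: 8 = 6 + 2; at 7: 7 + 2 = 9; next = 8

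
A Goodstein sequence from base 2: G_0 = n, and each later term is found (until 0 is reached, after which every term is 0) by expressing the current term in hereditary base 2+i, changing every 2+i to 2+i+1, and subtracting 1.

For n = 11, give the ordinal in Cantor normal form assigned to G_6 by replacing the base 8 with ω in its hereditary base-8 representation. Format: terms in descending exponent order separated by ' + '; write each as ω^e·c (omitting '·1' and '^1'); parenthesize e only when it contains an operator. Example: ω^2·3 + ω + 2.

G_0=11  [base 2] 2^(2 + 1) + 2 + 1  →[2↦3]→  3^(3 + 1) + 3 + 1 = 85  −1 ⇒ G_1=84
G_1=84  [base 3] 3^(3 + 1) + 3  →[3↦4]→  4^(4 + 1) + 4 = 1028  −1 ⇒ G_2=1027
G_2=1027  [base 4] 4^(4 + 1) + 3  →[4↦5]→  5^(5 + 1) + 3 = 15628  −1 ⇒ G_3=15627
G_3=15627  [base 5] 5^(5 + 1) + 2  →[5↦6]→  6^(6 + 1) + 2 = 279938  −1 ⇒ G_4=279937
G_4=279937  [base 6] 6^(6 + 1) + 1  →[6↦7]→  7^(7 + 1) + 1 = 5764802  −1 ⇒ G_5=5764801
G_5=5764801  [base 7] 7^(7 + 1)  →[7↦8]→  8^(8 + 1) = 134217728  −1 ⇒ G_6=134217727
G_6=134217727  [base 8] 7·8^8 + 7·8^7 + 7·8^6 + 7·8^5 + 7·8^4 + 7·8^3 + 7·8^2 + 7·8 + 7  →[8↦9]→  7·9^9 + 7·9^7 + 7·9^6 + 7·9^5 + 7·9^4 + 7·9^3 + 7·9^2 + 7·9 + 7 = 2749609303  −1 ⇒ G_7=2749609302

ω^ω·7 + ω^7·7 + ω^6·7 + ω^5·7 + ω^4·7 + ω^3·7 + ω^2·7 + ω·7 + 7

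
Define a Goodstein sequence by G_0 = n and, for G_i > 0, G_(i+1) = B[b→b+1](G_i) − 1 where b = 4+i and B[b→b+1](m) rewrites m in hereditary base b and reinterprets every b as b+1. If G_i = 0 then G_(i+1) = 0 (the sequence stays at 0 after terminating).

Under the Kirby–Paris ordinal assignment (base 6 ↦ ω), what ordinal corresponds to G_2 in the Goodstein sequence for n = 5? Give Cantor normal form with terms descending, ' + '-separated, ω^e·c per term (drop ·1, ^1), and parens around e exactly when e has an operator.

i=0: 5 = 4 + 1 (b=4); 4→5: 5 + 1 = 6; 6−1 = 5
i=1: 5 = 5 (b=5); 5→6: 6 = 6; 6−1 = 5
i=2: 5 = 5 (b=6); 6→7: 5 = 5; 5−1 = 4

5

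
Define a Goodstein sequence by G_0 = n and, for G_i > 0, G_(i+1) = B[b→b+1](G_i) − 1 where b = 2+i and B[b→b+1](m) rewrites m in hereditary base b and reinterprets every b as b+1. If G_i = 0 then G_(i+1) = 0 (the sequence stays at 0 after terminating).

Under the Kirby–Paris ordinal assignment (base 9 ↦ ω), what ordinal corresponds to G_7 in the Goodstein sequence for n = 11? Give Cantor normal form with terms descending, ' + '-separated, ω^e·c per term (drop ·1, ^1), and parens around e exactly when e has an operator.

ω^ω·7 + ω^7·7 + ω^6·7 + ω^5·7 + ω^4·7 + ω^3·7 + ω^2·7 + ω·7 + 6

base 2: 11 = 2^(2 + 1) + 2 + 1; at 3: 3^(3 + 1) + 3 + 1 = 85; next = 84
base 3: 84 = 3^(3 + 1) + 3; at 4: 4^(4 + 1) + 4 = 1028; next = 1027
base 4: 1027 = 4^(4 + 1) + 3; at 5: 5^(5 + 1) + 3 = 15628; next = 15627
base 5: 15627 = 5^(5 + 1) + 2; at 6: 6^(6 + 1) + 2 = 279938; next = 279937
base 6: 279937 = 6^(6 + 1) + 1; at 7: 7^(7 + 1) + 1 = 5764802; next = 5764801
base 7: 5764801 = 7^(7 + 1); at 8: 8^(8 + 1) = 134217728; next = 134217727
base 8: 134217727 = 7·8^8 + 7·8^7 + 7·8^6 + 7·8^5 + 7·8^4 + 7·8^3 + 7·8^2 + 7·8 + 7; at 9: 7·9^9 + 7·9^7 + 7·9^6 + 7·9^5 + 7·9^4 + 7·9^3 + 7·9^2 + 7·9 + 7 = 2749609303; next = 2749609302
base 9: 2749609302 = 7·9^9 + 7·9^7 + 7·9^6 + 7·9^5 + 7·9^4 + 7·9^3 + 7·9^2 + 7·9 + 6; at 10: 7·10^10 + 7·10^7 + 7·10^6 + 7·10^5 + 7·10^4 + 7·10^3 + 7·10^2 + 7·10 + 6 = 70077777776; next = 70077777775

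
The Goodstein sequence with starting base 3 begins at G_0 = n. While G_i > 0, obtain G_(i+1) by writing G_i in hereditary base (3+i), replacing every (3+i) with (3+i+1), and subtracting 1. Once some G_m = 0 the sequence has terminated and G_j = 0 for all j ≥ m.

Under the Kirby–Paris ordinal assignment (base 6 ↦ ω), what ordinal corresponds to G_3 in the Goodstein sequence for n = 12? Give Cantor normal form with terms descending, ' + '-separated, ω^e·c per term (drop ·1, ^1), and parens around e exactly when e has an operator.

12 —HB3→ 3^2 + 3 —bump→ 4^2 + 4 = 20 —(−1)→ 19
19 —HB4→ 4^2 + 3 —bump→ 5^2 + 3 = 28 —(−1)→ 27
27 —HB5→ 5^2 + 2 —bump→ 6^2 + 2 = 38 —(−1)→ 37
37 —HB6→ 6^2 + 1 —bump→ 7^2 + 1 = 50 —(−1)→ 49

ω^2 + 1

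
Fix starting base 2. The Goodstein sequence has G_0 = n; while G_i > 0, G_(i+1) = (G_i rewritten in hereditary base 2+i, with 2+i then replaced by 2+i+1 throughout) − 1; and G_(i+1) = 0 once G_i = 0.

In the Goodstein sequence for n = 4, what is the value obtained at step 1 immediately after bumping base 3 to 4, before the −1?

(0) 4|_2 = 2^2 ↦ 3^3|_3 = 27 ⇒ 26
(1) 26|_3 = 2·3^2 + 2·3 + 2 ↦ 2·4^2 + 2·4 + 2|_4 = 42 ⇒ 41

42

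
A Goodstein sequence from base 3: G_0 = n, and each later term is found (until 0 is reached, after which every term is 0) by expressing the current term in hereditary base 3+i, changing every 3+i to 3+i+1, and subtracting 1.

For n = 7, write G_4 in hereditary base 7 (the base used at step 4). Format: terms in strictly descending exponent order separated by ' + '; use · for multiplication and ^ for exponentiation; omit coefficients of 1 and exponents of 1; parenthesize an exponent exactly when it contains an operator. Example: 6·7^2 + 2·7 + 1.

(0) 7|_3 = 2·3 + 1 ↦ 2·4 + 1|_4 = 9 ⇒ 8
(1) 8|_4 = 2·4 ↦ 2·5|_5 = 10 ⇒ 9
(2) 9|_5 = 5 + 4 ↦ 6 + 4|_6 = 10 ⇒ 9
(3) 9|_6 = 6 + 3 ↦ 7 + 3|_7 = 10 ⇒ 9
(4) 9|_7 = 7 + 2 ↦ 8 + 2|_8 = 10 ⇒ 9

7 + 2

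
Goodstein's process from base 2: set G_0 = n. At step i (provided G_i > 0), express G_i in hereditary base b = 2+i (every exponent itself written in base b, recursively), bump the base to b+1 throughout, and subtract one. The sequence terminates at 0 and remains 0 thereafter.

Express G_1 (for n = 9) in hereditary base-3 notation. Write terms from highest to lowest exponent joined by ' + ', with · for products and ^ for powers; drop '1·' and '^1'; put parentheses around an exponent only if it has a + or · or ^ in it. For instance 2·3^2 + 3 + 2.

3^(3 + 1)

G_0 = 9. HB_2(9) = 2^(2 + 1) + 1. Bump = 82. G_1 = 81.
G_1 = 81. HB_3(81) = 3^(3 + 1). Bump = 1024. G_2 = 1023.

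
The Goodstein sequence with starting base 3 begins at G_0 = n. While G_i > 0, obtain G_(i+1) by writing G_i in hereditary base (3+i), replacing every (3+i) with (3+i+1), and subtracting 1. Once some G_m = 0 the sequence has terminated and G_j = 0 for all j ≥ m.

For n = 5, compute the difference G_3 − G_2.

0

G_0 = 5. HB_3(5) = 3 + 2. Bump = 6. G_1 = 5.
G_1 = 5. HB_4(5) = 4 + 1. Bump = 6. G_2 = 5.
G_2 = 5. HB_5(5) = 5. Bump = 6. G_3 = 5.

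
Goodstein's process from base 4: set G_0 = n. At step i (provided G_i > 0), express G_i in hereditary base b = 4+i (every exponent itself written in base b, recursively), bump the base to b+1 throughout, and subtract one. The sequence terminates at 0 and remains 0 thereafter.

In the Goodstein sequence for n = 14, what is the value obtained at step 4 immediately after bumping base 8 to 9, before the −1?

[0] 14 ≡ 3·4 + 2 (base 4). Lift 5: 17. −1: 16.
[1] 16 ≡ 3·5 + 1 (base 5). Lift 6: 19. −1: 18.
[2] 18 ≡ 3·6 (base 6). Lift 7: 21. −1: 20.
[3] 20 ≡ 2·7 + 6 (base 7). Lift 8: 22. −1: 21.

23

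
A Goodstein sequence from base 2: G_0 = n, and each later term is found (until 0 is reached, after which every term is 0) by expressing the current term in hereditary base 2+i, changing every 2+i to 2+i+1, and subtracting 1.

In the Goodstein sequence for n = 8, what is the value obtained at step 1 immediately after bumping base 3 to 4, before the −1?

G_0 = 8. HB_2(8) = 2^(2 + 1). Bump = 81. G_1 = 80.
G_1 = 80. HB_3(80) = 2·3^3 + 2·3^2 + 2·3 + 2. Bump = 554. G_2 = 553.

554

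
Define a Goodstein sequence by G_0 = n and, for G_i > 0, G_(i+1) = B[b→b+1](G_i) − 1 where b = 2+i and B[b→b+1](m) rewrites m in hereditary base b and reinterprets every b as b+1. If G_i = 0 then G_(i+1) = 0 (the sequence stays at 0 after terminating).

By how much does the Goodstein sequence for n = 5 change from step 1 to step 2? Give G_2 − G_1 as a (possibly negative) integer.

i=0: 5 = 2^2 + 1 (b=2); 2→3: 3^3 + 1 = 28; 28−1 = 27
i=1: 27 = 3^3 (b=3); 3→4: 4^4 = 256; 256−1 = 255

228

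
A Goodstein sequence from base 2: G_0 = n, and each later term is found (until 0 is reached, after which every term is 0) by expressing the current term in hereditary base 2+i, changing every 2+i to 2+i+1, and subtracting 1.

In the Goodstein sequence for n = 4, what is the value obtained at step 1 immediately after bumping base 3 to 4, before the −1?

42

base 2: 4 = 2^2; at 3: 3^3 = 27; next = 26
base 3: 26 = 2·3^2 + 2·3 + 2; at 4: 2·4^2 + 2·4 + 2 = 42; next = 41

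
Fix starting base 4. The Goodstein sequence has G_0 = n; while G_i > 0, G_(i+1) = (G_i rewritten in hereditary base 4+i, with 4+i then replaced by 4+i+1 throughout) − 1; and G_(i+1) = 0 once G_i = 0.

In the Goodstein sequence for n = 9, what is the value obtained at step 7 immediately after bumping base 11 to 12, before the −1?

G_0 = 9. HB_4(9) = 2·4 + 1. Bump = 11. G_1 = 10.
G_1 = 10. HB_5(10) = 2·5. Bump = 12. G_2 = 11.
G_2 = 11. HB_6(11) = 6 + 5. Bump = 12. G_3 = 11.
G_3 = 11. HB_7(11) = 7 + 4. Bump = 12. G_4 = 11.
G_4 = 11. HB_8(11) = 8 + 3. Bump = 12. G_5 = 11.
G_5 = 11. HB_9(11) = 9 + 2. Bump = 12. G_6 = 11.
G_6 = 11. HB_10(11) = 10 + 1. Bump = 12. G_7 = 11.
G_7 = 11. HB_11(11) = 11. Bump = 12. G_8 = 11.

12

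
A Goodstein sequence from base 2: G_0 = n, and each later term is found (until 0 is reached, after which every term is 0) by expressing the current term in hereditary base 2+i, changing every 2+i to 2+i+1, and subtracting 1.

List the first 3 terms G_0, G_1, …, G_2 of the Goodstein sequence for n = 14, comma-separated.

14, 110, 1281

G_0 = 14. HB_2(14) = 2^(2 + 1) + 2^2 + 2. Bump = 111. G_1 = 110.
G_1 = 110. HB_3(110) = 3^(3 + 1) + 3^3 + 2. Bump = 1282. G_2 = 1281.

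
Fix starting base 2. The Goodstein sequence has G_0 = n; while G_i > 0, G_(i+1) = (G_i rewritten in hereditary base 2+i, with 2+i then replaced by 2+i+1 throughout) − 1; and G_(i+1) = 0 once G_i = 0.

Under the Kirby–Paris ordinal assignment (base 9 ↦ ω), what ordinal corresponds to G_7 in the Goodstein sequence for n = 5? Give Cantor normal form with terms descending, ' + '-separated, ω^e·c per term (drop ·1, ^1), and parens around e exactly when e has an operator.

ω^3·3 + ω^2·3 + ω·2 + 6

G_0=5  [base 2] 2^2 + 1  →[2↦3]→  3^3 + 1 = 28  −1 ⇒ G_1=27
G_1=27  [base 3] 3^3  →[3↦4]→  4^4 = 256  −1 ⇒ G_2=255
G_2=255  [base 4] 3·4^3 + 3·4^2 + 3·4 + 3  →[4↦5]→  3·5^3 + 3·5^2 + 3·5 + 3 = 468  −1 ⇒ G_3=467
G_3=467  [base 5] 3·5^3 + 3·5^2 + 3·5 + 2  →[5↦6]→  3·6^3 + 3·6^2 + 3·6 + 2 = 776  −1 ⇒ G_4=775
G_4=775  [base 6] 3·6^3 + 3·6^2 + 3·6 + 1  →[6↦7]→  3·7^3 + 3·7^2 + 3·7 + 1 = 1198  −1 ⇒ G_5=1197
G_5=1197  [base 7] 3·7^3 + 3·7^2 + 3·7  →[7↦8]→  3·8^3 + 3·8^2 + 3·8 = 1752  −1 ⇒ G_6=1751
G_6=1751  [base 8] 3·8^3 + 3·8^2 + 2·8 + 7  →[8↦9]→  3·9^3 + 3·9^2 + 2·9 + 7 = 2455  −1 ⇒ G_7=2454
G_7=2454  [base 9] 3·9^3 + 3·9^2 + 2·9 + 6  →[9↦10]→  3·10^3 + 3·10^2 + 2·10 + 6 = 3326  −1 ⇒ G_8=3325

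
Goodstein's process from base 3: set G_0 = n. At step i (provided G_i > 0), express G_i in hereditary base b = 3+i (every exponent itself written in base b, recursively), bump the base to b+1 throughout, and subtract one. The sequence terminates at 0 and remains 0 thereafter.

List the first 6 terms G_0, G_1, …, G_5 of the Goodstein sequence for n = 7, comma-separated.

(0) 7|_3 = 2·3 + 1 ↦ 2·4 + 1|_4 = 9 ⇒ 8
(1) 8|_4 = 2·4 ↦ 2·5|_5 = 10 ⇒ 9
(2) 9|_5 = 5 + 4 ↦ 6 + 4|_6 = 10 ⇒ 9
(3) 9|_6 = 6 + 3 ↦ 7 + 3|_7 = 10 ⇒ 9
(4) 9|_7 = 7 + 2 ↦ 8 + 2|_8 = 10 ⇒ 9

7, 8, 9, 9, 9, 9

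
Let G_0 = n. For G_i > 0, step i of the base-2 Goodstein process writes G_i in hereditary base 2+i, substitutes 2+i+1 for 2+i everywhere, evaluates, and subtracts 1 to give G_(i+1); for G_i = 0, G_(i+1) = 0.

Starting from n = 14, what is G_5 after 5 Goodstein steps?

[0] 14 ≡ 2^(2 + 1) + 2^2 + 2 (base 2). Lift 3: 111. −1: 110.
[1] 110 ≡ 3^(3 + 1) + 3^3 + 2 (base 3). Lift 4: 1282. −1: 1281.
[2] 1281 ≡ 4^(4 + 1) + 4^4 + 1 (base 4). Lift 5: 18751. −1: 18750.
[3] 18750 ≡ 5^(5 + 1) + 5^5 (base 5). Lift 6: 326592. −1: 326591.
[4] 326591 ≡ 6^(6 + 1) + 5·6^5 + 5·6^4 + 5·6^3 + 5·6^2 + 5·6 + 5 (base 6). Lift 7: 5862841. −1: 5862840.
[5] 5862840 ≡ 7^(7 + 1) + 5·7^5 + 5·7^4 + 5·7^3 + 5·7^2 + 5·7 + 4 (base 7). Lift 8: 134404972. −1: 134404971.

5862840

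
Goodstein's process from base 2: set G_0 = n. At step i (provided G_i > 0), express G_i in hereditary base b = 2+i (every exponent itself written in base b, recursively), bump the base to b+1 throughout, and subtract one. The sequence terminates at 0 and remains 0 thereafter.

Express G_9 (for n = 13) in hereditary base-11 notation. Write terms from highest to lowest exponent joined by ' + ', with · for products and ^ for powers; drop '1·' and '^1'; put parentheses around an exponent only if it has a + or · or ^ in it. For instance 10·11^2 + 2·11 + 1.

13 —HB2→ 2^(2 + 1) + 2^2 + 1 —bump→ 3^(3 + 1) + 3^3 + 1 = 109 —(−1)→ 108
108 —HB3→ 3^(3 + 1) + 3^3 —bump→ 4^(4 + 1) + 4^4 = 1280 —(−1)→ 1279
1279 —HB4→ 4^(4 + 1) + 3·4^3 + 3·4^2 + 3·4 + 3 —bump→ 5^(5 + 1) + 3·5^3 + 3·5^2 + 3·5 + 3 = 16093 —(−1)→ 16092
16092 —HB5→ 5^(5 + 1) + 3·5^3 + 3·5^2 + 3·5 + 2 —bump→ 6^(6 + 1) + 3·6^3 + 3·6^2 + 3·6 + 2 = 280712 —(−1)→ 280711
280711 —HB6→ 6^(6 + 1) + 3·6^3 + 3·6^2 + 3·6 + 1 —bump→ 7^(7 + 1) + 3·7^3 + 3·7^2 + 3·7 + 1 = 5765999 —(−1)→ 5765998
5765998 —HB7→ 7^(7 + 1) + 3·7^3 + 3·7^2 + 3·7 —bump→ 8^(8 + 1) + 3·8^3 + 3·8^2 + 3·8 = 134219480 —(−1)→ 134219479
134219479 —HB8→ 8^(8 + 1) + 3·8^3 + 3·8^2 + 2·8 + 7 —bump→ 9^(9 + 1) + 3·9^3 + 3·9^2 + 2·9 + 7 = 3486786856 —(−1)→ 3486786855
3486786855 —HB9→ 9^(9 + 1) + 3·9^3 + 3·9^2 + 2·9 + 6 —bump→ 10^(10 + 1) + 3·10^3 + 3·10^2 + 2·10 + 6 = 100000003326 —(−1)→ 100000003325
100000003325 —HB10→ 10^(10 + 1) + 3·10^3 + 3·10^2 + 2·10 + 5 —bump→ 11^(11 + 1) + 3·11^3 + 3·11^2 + 2·11 + 5 = 3138428381104 —(−1)→ 3138428381103

11^(11 + 1) + 3·11^3 + 3·11^2 + 2·11 + 4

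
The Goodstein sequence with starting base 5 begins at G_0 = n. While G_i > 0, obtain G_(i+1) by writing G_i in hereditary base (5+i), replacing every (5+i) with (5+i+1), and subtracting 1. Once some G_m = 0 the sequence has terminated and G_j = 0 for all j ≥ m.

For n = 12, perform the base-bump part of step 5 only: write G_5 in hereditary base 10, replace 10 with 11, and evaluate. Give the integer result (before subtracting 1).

16

12 —HB5→ 2·5 + 2 —bump→ 2·6 + 2 = 14 —(−1)→ 13
13 —HB6→ 2·6 + 1 —bump→ 2·7 + 1 = 15 —(−1)→ 14
14 —HB7→ 2·7 —bump→ 2·8 = 16 —(−1)→ 15
15 —HB8→ 8 + 7 —bump→ 9 + 7 = 16 —(−1)→ 15
15 —HB9→ 9 + 6 —bump→ 10 + 6 = 16 —(−1)→ 15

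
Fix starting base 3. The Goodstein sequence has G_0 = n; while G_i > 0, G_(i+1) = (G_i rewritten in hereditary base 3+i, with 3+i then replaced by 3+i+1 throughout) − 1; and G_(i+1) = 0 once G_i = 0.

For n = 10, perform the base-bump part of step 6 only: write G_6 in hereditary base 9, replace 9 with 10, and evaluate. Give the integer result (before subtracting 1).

40

G_0 = 10. HB_3(10) = 3^2 + 1. Bump = 17. G_1 = 16.
G_1 = 16. HB_4(16) = 4^2. Bump = 25. G_2 = 24.
G_2 = 24. HB_5(24) = 4·5 + 4. Bump = 28. G_3 = 27.
G_3 = 27. HB_6(27) = 4·6 + 3. Bump = 31. G_4 = 30.
G_4 = 30. HB_7(30) = 4·7 + 2. Bump = 34. G_5 = 33.
G_5 = 33. HB_8(33) = 4·8 + 1. Bump = 37. G_6 = 36.
G_6 = 36. HB_9(36) = 4·9. Bump = 40. G_7 = 39.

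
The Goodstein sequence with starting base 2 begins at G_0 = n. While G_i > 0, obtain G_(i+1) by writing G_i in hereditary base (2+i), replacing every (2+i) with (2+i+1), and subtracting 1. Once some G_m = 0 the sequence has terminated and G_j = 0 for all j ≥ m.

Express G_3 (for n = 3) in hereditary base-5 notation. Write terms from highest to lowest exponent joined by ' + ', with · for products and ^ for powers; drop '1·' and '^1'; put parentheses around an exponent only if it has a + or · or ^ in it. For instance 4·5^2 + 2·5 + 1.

2

i=0: 3 = 2 + 1 (b=2); 2→3: 3 + 1 = 4; 4−1 = 3
i=1: 3 = 3 (b=3); 3→4: 4 = 4; 4−1 = 3
i=2: 3 = 3 (b=4); 4→5: 3 = 3; 3−1 = 2
i=3: 2 = 2 (b=5); 5→6: 2 = 2; 2−1 = 1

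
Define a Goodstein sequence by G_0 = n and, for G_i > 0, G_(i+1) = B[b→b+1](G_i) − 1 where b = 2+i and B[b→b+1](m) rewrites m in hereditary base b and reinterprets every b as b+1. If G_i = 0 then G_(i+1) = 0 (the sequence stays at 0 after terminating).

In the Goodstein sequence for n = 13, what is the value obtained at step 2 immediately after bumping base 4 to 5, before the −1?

i=0: 13 = 2^(2 + 1) + 2^2 + 1 (b=2); 2→3: 3^(3 + 1) + 3^3 + 1 = 109; 109−1 = 108
i=1: 108 = 3^(3 + 1) + 3^3 (b=3); 3→4: 4^(4 + 1) + 4^4 = 1280; 1280−1 = 1279
i=2: 1279 = 4^(4 + 1) + 3·4^3 + 3·4^2 + 3·4 + 3 (b=4); 4→5: 5^(5 + 1) + 3·5^3 + 3·5^2 + 3·5 + 3 = 16093; 16093−1 = 16092

16093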